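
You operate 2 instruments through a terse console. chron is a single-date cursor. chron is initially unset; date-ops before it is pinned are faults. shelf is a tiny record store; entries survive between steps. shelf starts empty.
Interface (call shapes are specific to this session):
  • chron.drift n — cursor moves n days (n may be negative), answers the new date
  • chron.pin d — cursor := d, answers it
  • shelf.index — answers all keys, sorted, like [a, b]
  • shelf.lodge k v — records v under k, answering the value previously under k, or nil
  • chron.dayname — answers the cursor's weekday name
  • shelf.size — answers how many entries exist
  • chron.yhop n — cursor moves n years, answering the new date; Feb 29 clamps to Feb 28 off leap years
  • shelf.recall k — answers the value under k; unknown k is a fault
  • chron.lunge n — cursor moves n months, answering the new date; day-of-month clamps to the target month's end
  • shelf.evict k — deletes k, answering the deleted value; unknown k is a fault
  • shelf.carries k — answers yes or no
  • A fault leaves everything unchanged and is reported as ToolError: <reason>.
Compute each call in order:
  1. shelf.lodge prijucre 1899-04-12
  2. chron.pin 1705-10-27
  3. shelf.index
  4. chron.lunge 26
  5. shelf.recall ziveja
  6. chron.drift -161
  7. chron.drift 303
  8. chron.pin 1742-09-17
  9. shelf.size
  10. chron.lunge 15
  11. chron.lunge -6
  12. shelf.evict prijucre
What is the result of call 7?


CALL lodge[k→prijucre; v→1899-04-12]
RET  nil
CALL pin[d→1705-10-27]
RET  1705-10-27
CALL index[]
RET  [prijucre]
CALL lunge[n→26]
RET  1707-12-27
CALL recall[k→ziveja]
RET  ToolError: no such key ziveja
CALL drift[n→-161]
RET  1707-07-19
CALL drift[n→303]
RET  1708-05-17
CALL pin[d→1742-09-17]
RET  1742-09-17
CALL size[]
RET  1
CALL lunge[n→15]
RET  1743-12-17
CALL lunge[n→-6]
RET  1743-06-17
CALL evict[k→prijucre]
RET  1899-04-12

Answer: 1708-05-17


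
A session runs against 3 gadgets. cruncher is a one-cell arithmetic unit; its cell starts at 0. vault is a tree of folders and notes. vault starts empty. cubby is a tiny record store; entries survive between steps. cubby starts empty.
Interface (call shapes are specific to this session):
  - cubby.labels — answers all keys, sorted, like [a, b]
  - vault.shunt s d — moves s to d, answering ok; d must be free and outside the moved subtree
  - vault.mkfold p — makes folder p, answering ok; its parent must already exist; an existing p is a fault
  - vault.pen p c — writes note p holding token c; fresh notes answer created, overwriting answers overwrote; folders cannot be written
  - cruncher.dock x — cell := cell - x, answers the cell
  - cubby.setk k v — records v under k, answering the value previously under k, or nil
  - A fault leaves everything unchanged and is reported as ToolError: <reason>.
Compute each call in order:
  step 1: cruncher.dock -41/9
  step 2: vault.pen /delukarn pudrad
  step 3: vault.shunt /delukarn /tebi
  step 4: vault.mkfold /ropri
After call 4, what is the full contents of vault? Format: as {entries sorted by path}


Answer: {ropri/, tebi=pudrad}

Derivation:
I try cruncher.dock using x: -41/9, giving 41/9.
I invoke vault.pen using p: /delukarn, c: pudrad, and see created.
I use vault.shunt using s: /delukarn, d: /tebi: ok.
I use vault.mkfold using p: /ropri, and observe ok.


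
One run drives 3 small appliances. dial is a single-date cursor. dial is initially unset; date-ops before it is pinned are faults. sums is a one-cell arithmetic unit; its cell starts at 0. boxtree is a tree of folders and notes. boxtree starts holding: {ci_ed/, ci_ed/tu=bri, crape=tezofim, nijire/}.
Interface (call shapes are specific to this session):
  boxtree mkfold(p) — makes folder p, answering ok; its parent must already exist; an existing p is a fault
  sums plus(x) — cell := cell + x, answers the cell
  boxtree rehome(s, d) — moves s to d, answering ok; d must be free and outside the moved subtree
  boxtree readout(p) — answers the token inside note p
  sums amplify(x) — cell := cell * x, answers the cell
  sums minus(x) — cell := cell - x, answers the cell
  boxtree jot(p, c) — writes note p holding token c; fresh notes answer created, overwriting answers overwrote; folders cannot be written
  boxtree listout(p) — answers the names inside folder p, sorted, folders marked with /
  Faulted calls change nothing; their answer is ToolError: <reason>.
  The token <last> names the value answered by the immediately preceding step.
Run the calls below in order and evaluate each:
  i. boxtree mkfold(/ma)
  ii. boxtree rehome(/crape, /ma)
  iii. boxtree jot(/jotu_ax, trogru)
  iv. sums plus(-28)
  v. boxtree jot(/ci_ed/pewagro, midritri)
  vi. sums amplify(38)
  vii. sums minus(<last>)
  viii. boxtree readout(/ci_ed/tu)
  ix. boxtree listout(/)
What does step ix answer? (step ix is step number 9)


$ boxtree mkfold p: /ma
[out] ok
$ boxtree rehome s: /crape d: /ma
[out] ToolError: exists
$ boxtree jot p: /jotu_ax c: trogru
[out] created
$ sums plus x: -28
[out] -28
$ boxtree jot p: /ci_ed/pewagro c: midritri
[out] created
$ sums amplify x: 38
[out] -1064
$ sums minus x: <last>
[out] 0
$ boxtree readout p: /ci_ed/tu
[out] bri
$ boxtree listout p: /
[out] [ci_ed/, crape, jotu_ax, ma/, nijire/]

Answer: [ci_ed/, crape, jotu_ax, ma/, nijire/]


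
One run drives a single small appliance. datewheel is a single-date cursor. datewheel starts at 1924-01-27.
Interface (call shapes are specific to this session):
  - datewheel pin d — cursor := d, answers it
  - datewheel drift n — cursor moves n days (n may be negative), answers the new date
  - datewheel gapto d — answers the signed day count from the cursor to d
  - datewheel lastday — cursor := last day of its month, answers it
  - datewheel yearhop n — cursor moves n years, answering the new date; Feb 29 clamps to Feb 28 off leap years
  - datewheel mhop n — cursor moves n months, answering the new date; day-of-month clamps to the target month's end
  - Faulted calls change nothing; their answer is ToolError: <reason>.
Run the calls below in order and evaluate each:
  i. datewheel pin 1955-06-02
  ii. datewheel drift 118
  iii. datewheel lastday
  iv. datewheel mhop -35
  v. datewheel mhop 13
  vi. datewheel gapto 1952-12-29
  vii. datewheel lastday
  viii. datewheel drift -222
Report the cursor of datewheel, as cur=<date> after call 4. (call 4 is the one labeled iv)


Answer: cur=1952-10-30

Derivation:
Act: datewheel pin[d=1955-06-02]
Obs: 1955-06-02
Act: datewheel drift[n=118]
Obs: 1955-09-28
Act: datewheel lastday[]
Obs: 1955-09-30
Act: datewheel mhop[n=-35]
Obs: 1952-10-30
Act: datewheel mhop[n=13]
Obs: 1953-11-30
Act: datewheel gapto[d=1952-12-29]
Obs: -336
Act: datewheel lastday[]
Obs: 1953-11-30
Act: datewheel drift[n=-222]
Obs: 1953-04-22


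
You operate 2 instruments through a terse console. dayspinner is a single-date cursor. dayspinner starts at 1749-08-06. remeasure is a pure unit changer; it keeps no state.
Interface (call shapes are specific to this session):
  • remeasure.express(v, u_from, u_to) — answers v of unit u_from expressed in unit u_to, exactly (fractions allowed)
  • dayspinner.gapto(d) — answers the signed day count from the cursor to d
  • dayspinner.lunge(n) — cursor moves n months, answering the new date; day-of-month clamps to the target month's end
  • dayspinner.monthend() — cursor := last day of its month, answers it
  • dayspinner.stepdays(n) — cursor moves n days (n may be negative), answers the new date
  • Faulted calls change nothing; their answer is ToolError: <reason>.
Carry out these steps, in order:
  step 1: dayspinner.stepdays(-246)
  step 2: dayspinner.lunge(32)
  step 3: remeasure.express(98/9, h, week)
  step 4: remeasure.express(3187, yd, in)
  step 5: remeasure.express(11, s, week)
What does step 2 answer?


Answer: 1751-08-03

Derivation:
>> dayspinner.stepdays(n='-246')
<< 1748-12-03
>> dayspinner.lunge(n='32')
<< 1751-08-03
>> remeasure.express(v='98/9', u_from='h', u_to='week')
<< 7/108
>> remeasure.express(v='3187', u_from='yd', u_to='in')
<< 114732
>> remeasure.express(v='11', u_from='s', u_to='week')
<< 11/604800


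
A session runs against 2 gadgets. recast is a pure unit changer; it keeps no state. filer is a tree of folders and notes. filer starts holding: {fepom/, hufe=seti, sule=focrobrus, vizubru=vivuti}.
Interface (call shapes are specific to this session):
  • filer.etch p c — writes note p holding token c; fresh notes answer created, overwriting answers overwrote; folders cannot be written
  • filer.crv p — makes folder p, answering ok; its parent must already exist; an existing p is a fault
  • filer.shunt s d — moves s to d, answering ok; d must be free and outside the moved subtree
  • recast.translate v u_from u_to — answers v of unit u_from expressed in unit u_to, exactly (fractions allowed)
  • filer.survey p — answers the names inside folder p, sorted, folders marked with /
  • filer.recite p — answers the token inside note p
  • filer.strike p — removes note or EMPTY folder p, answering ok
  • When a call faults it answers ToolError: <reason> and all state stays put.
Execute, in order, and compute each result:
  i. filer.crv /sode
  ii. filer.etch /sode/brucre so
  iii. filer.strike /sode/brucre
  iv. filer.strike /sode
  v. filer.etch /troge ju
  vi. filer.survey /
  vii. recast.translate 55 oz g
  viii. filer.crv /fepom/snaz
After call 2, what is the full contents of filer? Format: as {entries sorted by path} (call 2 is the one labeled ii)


! 1. filer.crv(p='/sode') -> ok
! 2. filer.etch(p='/sode/brucre', c='so') -> created
! 3. filer.strike(p='/sode/brucre') -> ok
! 4. filer.strike(p='/sode') -> ok
! 5. filer.etch(p='/troge', c='ju') -> created
! 6. filer.survey(p='/') -> [fepom/, hufe, sule, troge, vizubru]
! 7. recast.translate(v='55', u_from='oz', u_to='g') -> 498951607/320000
! 8. filer.crv(p='/fepom/snaz') -> ok

Answer: {fepom/, hufe=seti, sode/, sode/brucre=so, sule=focrobrus, vizubru=vivuti}


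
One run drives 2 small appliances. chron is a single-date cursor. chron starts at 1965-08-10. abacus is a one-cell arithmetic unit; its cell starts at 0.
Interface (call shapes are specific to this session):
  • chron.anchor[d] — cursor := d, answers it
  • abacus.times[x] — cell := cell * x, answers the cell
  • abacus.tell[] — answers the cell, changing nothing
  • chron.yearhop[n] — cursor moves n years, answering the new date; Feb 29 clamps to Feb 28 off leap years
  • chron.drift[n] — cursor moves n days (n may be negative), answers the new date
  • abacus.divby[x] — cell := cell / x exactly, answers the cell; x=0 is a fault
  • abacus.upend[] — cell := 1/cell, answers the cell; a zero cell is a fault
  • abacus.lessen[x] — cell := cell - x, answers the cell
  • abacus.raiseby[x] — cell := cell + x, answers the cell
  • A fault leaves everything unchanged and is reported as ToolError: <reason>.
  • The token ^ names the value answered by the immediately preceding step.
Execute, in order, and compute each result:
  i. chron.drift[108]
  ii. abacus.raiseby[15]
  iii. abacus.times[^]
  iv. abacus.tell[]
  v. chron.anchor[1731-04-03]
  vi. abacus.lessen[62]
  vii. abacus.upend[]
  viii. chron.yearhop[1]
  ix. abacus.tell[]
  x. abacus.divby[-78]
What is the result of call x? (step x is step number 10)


# 1. chron.drift(n=108) ~> 1965-11-26
# 2. abacus.raiseby(x=15) ~> 15
# 3. abacus.times(x=^) ~> 225
# 4. abacus.tell() ~> 225
# 5. chron.anchor(d=1731-04-03) ~> 1731-04-03
# 6. abacus.lessen(x=62) ~> 163
# 7. abacus.upend() ~> 1/163
# 8. chron.yearhop(n=1) ~> 1732-04-03
# 9. abacus.tell() ~> 1/163
# 10. abacus.divby(x=-78) ~> -1/12714

Answer: -1/12714


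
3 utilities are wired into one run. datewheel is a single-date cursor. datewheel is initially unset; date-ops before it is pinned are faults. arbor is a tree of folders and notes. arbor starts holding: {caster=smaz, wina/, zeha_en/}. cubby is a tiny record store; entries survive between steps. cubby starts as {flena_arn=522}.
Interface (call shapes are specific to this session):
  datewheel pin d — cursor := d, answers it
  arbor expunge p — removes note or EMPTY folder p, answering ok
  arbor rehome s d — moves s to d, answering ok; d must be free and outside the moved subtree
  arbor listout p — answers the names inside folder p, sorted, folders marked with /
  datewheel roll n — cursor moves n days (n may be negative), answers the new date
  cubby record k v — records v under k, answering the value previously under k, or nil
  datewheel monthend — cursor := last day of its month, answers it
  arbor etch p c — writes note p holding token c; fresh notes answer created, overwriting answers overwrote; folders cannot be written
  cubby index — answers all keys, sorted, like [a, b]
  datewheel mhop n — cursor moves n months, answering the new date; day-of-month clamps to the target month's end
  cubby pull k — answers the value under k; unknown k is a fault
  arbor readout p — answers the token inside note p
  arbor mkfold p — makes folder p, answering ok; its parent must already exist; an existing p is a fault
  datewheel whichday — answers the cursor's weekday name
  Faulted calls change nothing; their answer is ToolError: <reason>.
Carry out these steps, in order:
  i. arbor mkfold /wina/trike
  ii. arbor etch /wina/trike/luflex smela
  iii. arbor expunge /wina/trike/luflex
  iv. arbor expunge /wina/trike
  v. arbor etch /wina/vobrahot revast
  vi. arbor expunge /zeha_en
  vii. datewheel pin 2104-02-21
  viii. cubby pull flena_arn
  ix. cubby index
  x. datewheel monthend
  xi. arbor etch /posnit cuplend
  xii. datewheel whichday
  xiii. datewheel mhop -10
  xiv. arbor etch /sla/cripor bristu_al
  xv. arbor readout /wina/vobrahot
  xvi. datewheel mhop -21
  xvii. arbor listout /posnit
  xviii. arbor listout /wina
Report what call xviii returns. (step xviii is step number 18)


Answer: [vobrahot]

Derivation:
$ arbor mkfold p=/wina/trike
[out] ok
$ arbor etch p=/wina/trike/luflex c=smela
[out] created
$ arbor expunge p=/wina/trike/luflex
[out] ok
$ arbor expunge p=/wina/trike
[out] ok
$ arbor etch p=/wina/vobrahot c=revast
[out] created
$ arbor expunge p=/zeha_en
[out] ok
$ datewheel pin d=2104-02-21
[out] 2104-02-21
$ cubby pull k=flena_arn
[out] 522
$ cubby index
[out] [flena_arn]
$ datewheel monthend
[out] 2104-02-29
$ arbor etch p=/posnit c=cuplend
[out] created
$ datewheel whichday
[out] Friday
$ datewheel mhop n=-10
[out] 2103-04-29
$ arbor etch p=/sla/cripor c=bristu_al
[out] ToolError: no parent
$ arbor readout p=/wina/vobrahot
[out] revast
$ datewheel mhop n=-21
[out] 2101-07-29
$ arbor listout p=/posnit
[out] ToolError: not a directory
$ arbor listout p=/wina
[out] [vobrahot]


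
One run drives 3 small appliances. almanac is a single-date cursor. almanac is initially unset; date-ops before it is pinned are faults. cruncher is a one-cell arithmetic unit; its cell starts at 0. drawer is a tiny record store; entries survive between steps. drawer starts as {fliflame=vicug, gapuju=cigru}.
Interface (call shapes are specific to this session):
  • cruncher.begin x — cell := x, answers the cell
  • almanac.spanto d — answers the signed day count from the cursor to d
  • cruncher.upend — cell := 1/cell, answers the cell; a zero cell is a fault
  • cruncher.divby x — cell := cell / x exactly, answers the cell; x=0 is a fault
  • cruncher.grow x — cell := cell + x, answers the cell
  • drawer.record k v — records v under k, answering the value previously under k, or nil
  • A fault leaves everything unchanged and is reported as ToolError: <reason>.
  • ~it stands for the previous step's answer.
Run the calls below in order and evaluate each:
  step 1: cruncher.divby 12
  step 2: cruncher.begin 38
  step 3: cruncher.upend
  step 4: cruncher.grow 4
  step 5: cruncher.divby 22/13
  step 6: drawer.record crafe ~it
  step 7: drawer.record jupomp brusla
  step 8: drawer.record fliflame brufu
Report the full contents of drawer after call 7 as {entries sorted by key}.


Answer: {crafe=1989/836, fliflame=vicug, gapuju=cigru, jupomp=brusla}

Derivation:
>>> cruncher.divby x='12'
  0
>>> cruncher.begin x='38'
  38
>>> cruncher.upend
  1/38
>>> cruncher.grow x='4'
  153/38
>>> cruncher.divby x='22/13'
  1989/836
>>> drawer.record k='crafe' v='~it'
  nil
>>> drawer.record k='jupomp' v='brusla'
  nil
>>> drawer.record k='fliflame' v='brufu'
  vicug


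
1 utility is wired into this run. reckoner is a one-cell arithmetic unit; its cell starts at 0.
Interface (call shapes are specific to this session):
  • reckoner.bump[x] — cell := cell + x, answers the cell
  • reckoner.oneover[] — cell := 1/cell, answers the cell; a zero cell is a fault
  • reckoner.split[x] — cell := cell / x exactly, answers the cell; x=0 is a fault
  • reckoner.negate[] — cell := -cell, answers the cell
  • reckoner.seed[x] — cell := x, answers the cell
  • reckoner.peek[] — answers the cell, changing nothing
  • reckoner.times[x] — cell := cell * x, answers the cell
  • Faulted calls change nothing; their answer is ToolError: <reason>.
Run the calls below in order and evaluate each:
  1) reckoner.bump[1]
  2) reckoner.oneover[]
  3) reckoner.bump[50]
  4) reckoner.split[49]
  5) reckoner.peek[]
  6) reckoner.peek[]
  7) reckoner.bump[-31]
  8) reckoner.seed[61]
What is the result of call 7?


% bump(x: 1) == 1
% oneover() == 1
% bump(x: 50) == 51
% split(x: 49) == 51/49
% peek() == 51/49
% peek() == 51/49
% bump(x: -31) == -1468/49
% seed(x: 61) == 61

Answer: -1468/49


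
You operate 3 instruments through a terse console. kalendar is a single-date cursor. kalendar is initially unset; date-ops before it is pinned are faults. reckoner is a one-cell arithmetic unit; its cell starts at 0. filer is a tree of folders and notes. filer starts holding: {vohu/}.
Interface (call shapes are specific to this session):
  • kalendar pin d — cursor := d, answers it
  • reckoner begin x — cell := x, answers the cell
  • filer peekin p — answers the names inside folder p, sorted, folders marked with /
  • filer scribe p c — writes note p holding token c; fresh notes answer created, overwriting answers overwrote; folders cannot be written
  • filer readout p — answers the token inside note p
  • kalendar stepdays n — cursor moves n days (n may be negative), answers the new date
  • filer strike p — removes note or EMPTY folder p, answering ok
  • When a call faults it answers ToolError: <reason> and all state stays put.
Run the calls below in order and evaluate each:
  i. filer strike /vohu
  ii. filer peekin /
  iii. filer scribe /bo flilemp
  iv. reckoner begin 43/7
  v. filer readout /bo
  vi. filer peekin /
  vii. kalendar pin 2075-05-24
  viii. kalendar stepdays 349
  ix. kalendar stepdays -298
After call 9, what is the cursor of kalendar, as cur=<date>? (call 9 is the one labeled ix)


Answer: cur=2075-07-14

Derivation:
==> filer strike(p='/vohu')
<== ok
==> filer peekin(p='/')
<== []
==> filer scribe(p='/bo', c='flilemp')
<== created
==> reckoner begin(x='43/7')
<== 43/7
==> filer readout(p='/bo')
<== flilemp
==> filer peekin(p='/')
<== [bo]
==> kalendar pin(d='2075-05-24')
<== 2075-05-24
==> kalendar stepdays(n='349')
<== 2076-05-07
==> kalendar stepdays(n='-298')
<== 2075-07-14


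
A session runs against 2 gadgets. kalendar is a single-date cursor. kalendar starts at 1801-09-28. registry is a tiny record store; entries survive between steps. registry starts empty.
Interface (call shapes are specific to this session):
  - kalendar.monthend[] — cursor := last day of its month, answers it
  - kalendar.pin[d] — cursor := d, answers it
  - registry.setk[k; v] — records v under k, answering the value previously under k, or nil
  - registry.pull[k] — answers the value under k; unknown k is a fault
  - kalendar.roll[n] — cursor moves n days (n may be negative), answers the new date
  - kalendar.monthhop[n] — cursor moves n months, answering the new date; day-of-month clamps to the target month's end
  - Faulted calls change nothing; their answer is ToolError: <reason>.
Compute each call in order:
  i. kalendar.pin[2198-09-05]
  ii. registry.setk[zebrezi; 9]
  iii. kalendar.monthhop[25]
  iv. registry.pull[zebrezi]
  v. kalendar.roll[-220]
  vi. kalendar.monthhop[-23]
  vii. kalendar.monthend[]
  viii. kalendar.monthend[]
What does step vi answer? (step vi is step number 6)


Next I call pin passing d→2198-09-05, — result: 2198-09-05.
Next I call setk passing k→zebrezi, v→9, and see nil.
I try monthhop passing n→25, and observe 2200-10-05.
I try pull passing k→zebrezi, giving 9.
Calling roll passing n→-220, → 2200-02-27.
I run monthhop passing n→-23, and observe 2198-03-27.
Calling monthend(), and observe 2198-03-31.
Invoking monthend(), and see 2198-03-31.

Answer: 2198-03-27


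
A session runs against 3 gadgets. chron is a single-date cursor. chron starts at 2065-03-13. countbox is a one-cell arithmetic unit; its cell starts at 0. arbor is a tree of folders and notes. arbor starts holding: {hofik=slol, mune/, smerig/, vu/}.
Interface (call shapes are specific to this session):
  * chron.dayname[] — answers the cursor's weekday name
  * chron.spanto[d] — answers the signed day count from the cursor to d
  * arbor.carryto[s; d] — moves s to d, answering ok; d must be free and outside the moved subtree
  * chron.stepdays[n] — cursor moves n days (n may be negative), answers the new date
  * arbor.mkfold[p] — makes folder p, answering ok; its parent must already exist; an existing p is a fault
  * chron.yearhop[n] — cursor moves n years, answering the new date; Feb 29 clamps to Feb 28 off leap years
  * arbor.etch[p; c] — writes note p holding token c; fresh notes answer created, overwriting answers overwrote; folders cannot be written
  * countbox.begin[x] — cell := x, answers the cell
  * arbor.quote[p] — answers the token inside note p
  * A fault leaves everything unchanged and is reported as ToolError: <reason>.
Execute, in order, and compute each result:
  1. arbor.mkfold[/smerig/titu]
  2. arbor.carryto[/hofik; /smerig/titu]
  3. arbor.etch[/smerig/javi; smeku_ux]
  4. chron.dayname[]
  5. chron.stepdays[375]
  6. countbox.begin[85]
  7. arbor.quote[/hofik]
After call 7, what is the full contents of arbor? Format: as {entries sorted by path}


Answer: {hofik=slol, mune/, smerig/, smerig/javi=smeku_ux, smerig/titu/, vu/}

Derivation:
I use arbor.mkfold passing p→/smerig/titu, → ok.
I invoke arbor.carryto passing s→/hofik, d→/smerig/titu, → ToolError: exists.
Invoking arbor.etch passing p→/smerig/javi, c→smeku_ux, which returns created.
I use chron.dayname(), → Friday.
Using chron.stepdays passing n→375, and see 2066-03-23.
I call countbox.begin passing x→85, yielding 85.
I invoke arbor.quote passing p→/hofik, → slol.


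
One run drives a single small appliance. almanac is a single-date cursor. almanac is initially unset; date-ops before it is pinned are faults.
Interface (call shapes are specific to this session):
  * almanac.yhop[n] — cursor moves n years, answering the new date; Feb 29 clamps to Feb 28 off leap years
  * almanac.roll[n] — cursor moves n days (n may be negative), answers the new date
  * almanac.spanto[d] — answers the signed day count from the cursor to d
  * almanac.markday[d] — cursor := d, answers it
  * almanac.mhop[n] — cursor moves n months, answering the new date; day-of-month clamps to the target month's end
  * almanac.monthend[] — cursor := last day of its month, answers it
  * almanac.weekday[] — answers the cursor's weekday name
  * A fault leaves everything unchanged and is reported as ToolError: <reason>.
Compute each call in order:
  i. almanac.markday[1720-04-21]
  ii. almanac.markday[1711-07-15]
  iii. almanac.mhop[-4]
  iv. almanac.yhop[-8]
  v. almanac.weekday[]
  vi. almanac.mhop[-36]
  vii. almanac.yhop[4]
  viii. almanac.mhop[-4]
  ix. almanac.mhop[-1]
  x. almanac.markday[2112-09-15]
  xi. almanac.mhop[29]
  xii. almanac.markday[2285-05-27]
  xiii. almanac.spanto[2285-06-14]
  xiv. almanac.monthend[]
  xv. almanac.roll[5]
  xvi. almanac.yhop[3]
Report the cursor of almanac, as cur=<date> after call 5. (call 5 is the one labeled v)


I run markday using d→1720-04-21, and see 1720-04-21.
I use markday using d→1711-07-15, and observe 1711-07-15.
Calling mhop using n→-4, and observe 1711-03-15.
I use yhop using n→-8, — result: 1703-03-15.
I run weekday, → Thursday.
Then mhop using n→-36, — result: 1700-03-15.
Now I run yhop using n→4, giving 1704-03-15.
I call mhop using n→-4, which returns 1703-11-15.
Using mhop using n→-1, — result: 1703-10-15.
Then markday using d→2112-09-15, and observe 2112-09-15.
I try mhop using n→29, giving 2115-02-15.
I run markday using d→2285-05-27, yielding 2285-05-27.
Calling spanto using d→2285-06-14, which returns 18.
I call monthend, → 2285-05-31.
I use roll using n→5, and get 2285-06-05.
Invoking yhop using n→3, which returns 2288-06-05.

Answer: cur=1703-03-15


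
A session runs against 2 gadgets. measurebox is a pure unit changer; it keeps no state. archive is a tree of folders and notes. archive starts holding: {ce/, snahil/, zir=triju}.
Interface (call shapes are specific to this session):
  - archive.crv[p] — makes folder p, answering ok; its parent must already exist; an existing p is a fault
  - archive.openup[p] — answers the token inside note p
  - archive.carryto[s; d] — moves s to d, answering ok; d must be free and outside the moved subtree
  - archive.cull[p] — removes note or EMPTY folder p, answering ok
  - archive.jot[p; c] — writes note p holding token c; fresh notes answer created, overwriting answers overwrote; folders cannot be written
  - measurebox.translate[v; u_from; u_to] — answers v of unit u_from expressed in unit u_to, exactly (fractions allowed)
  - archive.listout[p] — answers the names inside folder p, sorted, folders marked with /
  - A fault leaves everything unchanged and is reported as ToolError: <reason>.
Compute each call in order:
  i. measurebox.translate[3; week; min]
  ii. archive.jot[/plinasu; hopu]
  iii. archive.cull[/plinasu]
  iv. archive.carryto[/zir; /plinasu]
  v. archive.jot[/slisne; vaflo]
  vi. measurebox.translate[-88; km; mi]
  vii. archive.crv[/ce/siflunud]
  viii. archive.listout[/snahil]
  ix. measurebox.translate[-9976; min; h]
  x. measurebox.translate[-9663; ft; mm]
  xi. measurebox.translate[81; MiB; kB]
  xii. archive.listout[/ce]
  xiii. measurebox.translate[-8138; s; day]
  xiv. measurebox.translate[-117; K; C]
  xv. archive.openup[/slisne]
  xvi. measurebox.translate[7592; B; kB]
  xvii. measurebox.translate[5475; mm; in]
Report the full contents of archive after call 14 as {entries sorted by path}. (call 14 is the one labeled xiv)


>>> translate v→3 u_from→week u_to→min
= 30240
>>> jot p→/plinasu c→hopu
= created
>>> cull p→/plinasu
= ok
>>> carryto s→/zir d→/plinasu
= ok
>>> jot p→/slisne c→vaflo
= created
>>> translate v→-88 u_from→km u_to→mi
= -62500/1143
>>> crv p→/ce/siflunud
= ok
>>> listout p→/snahil
= []
>>> translate v→-9976 u_from→min u_to→h
= -2494/15
>>> translate v→-9663 u_from→ft u_to→mm
= -14726412/5
>>> translate v→81 u_from→MiB u_to→kB
= 10616832/125
>>> listout p→/ce
= [siflunud/]
>>> translate v→-8138 u_from→s u_to→day
= -4069/43200
>>> translate v→-117 u_from→K u_to→C
= -7803/20
>>> openup p→/slisne
= vaflo
>>> translate v→7592 u_from→B u_to→kB
= 949/125
>>> translate v→5475 u_from→mm u_to→in
= 27375/127

Answer: {ce/, ce/siflunud/, plinasu=triju, slisne=vaflo, snahil/}


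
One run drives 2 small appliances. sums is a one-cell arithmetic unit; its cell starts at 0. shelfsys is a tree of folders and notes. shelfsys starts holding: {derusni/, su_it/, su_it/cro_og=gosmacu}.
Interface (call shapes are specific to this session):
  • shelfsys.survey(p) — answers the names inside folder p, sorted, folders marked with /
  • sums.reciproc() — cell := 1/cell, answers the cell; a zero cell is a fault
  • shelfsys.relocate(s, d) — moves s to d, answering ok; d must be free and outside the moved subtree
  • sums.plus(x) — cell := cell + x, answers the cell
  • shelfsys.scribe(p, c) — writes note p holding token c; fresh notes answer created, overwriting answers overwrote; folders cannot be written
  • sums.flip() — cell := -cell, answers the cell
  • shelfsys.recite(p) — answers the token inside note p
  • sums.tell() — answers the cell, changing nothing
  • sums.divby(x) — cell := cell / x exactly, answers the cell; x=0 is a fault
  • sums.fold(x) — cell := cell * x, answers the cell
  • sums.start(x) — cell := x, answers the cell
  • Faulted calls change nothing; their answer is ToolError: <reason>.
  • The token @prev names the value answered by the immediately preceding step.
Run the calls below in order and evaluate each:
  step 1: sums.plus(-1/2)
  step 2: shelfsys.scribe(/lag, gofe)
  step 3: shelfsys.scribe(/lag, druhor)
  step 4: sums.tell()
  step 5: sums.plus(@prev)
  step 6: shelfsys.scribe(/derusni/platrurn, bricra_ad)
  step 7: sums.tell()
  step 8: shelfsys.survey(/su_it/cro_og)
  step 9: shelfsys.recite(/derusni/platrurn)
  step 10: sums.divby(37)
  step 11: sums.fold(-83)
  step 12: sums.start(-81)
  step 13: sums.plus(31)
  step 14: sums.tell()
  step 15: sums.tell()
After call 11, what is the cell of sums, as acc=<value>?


Step: sums.plus[x=-1/2]
Result: -1/2
Step: shelfsys.scribe[p=/lag; c=gofe]
Result: created
Step: shelfsys.scribe[p=/lag; c=druhor]
Result: overwrote
Step: sums.tell[]
Result: -1/2
Step: sums.plus[x=@prev]
Result: -1
Step: shelfsys.scribe[p=/derusni/platrurn; c=bricra_ad]
Result: created
Step: sums.tell[]
Result: -1
Step: shelfsys.survey[p=/su_it/cro_og]
Result: ToolError: not a directory
Step: shelfsys.recite[p=/derusni/platrurn]
Result: bricra_ad
Step: sums.divby[x=37]
Result: -1/37
Step: sums.fold[x=-83]
Result: 83/37
Step: sums.start[x=-81]
Result: -81
Step: sums.plus[x=31]
Result: -50
Step: sums.tell[]
Result: -50
Step: sums.tell[]
Result: -50

Answer: acc=83/37


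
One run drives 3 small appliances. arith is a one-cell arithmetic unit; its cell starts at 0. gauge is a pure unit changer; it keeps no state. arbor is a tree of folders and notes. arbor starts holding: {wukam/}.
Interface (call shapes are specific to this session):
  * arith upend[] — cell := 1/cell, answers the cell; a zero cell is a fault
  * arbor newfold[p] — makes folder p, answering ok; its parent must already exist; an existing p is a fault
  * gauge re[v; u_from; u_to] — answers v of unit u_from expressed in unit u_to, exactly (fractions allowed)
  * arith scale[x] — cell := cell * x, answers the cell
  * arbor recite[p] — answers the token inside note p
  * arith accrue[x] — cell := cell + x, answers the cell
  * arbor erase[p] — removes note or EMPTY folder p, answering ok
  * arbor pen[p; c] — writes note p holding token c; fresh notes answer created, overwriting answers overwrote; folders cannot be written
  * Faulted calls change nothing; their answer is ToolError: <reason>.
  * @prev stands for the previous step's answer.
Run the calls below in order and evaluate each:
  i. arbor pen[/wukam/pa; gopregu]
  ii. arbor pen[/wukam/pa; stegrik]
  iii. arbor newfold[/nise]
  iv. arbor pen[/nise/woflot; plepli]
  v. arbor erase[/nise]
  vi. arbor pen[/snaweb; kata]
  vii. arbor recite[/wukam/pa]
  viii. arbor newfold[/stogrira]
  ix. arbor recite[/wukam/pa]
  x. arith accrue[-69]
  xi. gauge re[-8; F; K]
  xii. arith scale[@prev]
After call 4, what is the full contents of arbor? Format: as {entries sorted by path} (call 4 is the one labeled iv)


→ arbor pen(/wukam/pa, gopregu)
← created
→ arbor pen(/wukam/pa, stegrik)
← overwrote
→ arbor newfold(/nise)
← ok
→ arbor pen(/nise/woflot, plepli)
← created
→ arbor erase(/nise)
← ToolError: not empty
→ arbor pen(/snaweb, kata)
← created
→ arbor recite(/wukam/pa)
← stegrik
→ arbor newfold(/stogrira)
← ok
→ arbor recite(/wukam/pa)
← stegrik
→ arith accrue(-69)
← -69
→ gauge re(-8, F, K)
← 45167/180
→ arith scale(@prev)
← -1038841/60

Answer: {nise/, nise/woflot=plepli, wukam/, wukam/pa=stegrik}


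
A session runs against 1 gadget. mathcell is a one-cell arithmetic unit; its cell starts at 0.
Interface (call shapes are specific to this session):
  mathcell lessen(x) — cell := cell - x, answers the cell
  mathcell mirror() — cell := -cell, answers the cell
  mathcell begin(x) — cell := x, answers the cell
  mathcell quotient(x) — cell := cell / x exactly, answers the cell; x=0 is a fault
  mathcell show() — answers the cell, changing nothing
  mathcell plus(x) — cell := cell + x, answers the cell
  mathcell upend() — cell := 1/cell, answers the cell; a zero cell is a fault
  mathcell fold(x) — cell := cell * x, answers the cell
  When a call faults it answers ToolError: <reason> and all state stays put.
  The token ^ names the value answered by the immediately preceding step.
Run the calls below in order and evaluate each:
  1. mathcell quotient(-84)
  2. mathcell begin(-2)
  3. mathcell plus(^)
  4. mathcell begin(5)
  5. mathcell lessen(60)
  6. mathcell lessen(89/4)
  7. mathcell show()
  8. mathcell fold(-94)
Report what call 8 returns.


Calling mathcell quotient on x='-84', → 0.
Invoking mathcell begin on x='-2', → -2.
I invoke mathcell plus on x='^', and see -4.
I run mathcell begin on x='5', — result: 5.
Now I run mathcell lessen on x='60': -55.
I run mathcell lessen on x='89/4', yielding -309/4.
Calling mathcell show(), — result: -309/4.
Next I call mathcell fold on x='-94', and get 14523/2.

Answer: 14523/2


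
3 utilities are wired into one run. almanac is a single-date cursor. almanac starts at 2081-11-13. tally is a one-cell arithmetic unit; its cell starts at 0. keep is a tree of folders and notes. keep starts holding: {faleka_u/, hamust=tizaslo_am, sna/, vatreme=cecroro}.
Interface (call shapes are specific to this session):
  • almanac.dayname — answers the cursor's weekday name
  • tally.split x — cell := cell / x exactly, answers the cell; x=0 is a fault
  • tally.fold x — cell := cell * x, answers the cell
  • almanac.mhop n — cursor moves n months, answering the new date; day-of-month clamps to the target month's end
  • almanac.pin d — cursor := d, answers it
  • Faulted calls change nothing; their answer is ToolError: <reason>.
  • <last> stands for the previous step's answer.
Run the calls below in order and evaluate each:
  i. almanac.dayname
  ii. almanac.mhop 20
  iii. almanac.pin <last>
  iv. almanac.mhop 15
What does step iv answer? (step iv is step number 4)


Answer: 2084-10-13

Derivation:
==> almanac.dayname()
<== Thursday
==> almanac.mhop(n=20)
<== 2083-07-13
==> almanac.pin(d=<last>)
<== 2083-07-13
==> almanac.mhop(n=15)
<== 2084-10-13


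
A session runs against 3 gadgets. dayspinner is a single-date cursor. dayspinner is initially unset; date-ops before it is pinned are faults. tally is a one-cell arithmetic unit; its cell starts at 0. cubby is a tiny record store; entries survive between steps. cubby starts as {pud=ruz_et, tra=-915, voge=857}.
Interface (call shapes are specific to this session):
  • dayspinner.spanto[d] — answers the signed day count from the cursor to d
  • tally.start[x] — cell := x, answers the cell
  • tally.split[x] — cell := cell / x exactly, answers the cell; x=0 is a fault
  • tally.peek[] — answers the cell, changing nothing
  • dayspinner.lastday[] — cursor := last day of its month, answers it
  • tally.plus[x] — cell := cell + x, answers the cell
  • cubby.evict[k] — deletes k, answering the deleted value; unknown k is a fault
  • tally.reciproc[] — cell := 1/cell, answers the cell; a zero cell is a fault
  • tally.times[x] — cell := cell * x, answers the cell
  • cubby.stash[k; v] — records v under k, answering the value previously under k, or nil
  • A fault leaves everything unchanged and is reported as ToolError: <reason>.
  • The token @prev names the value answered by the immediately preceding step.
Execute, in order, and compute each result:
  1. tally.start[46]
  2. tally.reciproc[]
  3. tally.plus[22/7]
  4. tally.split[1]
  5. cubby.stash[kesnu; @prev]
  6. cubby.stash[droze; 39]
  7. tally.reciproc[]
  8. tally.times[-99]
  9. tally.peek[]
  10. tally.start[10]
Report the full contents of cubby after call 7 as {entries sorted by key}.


Answer: {droze=39, kesnu=1019/322, pud=ruz_et, tra=-915, voge=857}

Derivation:
// 1. start(46) : 46
// 2. reciproc() : 1/46
// 3. plus(22/7) : 1019/322
// 4. split(1) : 1019/322
// 5. stash(kesnu, @prev) : nil
// 6. stash(droze, 39) : nil
// 7. reciproc() : 322/1019
// 8. times(-99) : -31878/1019
// 9. peek() : -31878/1019
// 10. start(10) : 10


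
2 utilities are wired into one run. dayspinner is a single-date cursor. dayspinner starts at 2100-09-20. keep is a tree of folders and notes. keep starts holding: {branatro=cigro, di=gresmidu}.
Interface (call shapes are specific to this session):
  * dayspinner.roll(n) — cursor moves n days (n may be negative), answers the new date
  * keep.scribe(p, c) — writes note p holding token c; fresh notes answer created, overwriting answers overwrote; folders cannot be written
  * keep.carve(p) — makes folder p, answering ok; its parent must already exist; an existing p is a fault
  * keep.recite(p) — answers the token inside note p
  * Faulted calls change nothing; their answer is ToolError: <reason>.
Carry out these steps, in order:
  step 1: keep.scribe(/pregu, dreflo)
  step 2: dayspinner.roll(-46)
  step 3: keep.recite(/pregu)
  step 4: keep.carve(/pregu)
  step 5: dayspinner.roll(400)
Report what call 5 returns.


Answer: 2101-09-09

Derivation:
Step: keep.scribe[/pregu; dreflo]
Result: created
Step: dayspinner.roll[-46]
Result: 2100-08-05
Step: keep.recite[/pregu]
Result: dreflo
Step: keep.carve[/pregu]
Result: ToolError: exists
Step: dayspinner.roll[400]
Result: 2101-09-09


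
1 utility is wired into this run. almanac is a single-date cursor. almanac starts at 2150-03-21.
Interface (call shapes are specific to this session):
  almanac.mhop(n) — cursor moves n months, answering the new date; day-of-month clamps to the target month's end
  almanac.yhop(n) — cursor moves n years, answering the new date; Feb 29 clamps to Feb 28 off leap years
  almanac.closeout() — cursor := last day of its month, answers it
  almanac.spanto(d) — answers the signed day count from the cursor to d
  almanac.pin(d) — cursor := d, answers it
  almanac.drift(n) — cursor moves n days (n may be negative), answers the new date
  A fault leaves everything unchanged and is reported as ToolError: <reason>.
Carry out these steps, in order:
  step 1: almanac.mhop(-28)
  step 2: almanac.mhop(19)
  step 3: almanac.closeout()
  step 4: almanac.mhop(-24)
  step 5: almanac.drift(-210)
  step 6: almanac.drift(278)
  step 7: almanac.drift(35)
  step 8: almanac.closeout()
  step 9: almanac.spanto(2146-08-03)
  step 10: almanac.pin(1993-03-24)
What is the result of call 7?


==> almanac.mhop(n: -28)
<== 2147-11-21
==> almanac.mhop(n: 19)
<== 2149-06-21
==> almanac.closeout()
<== 2149-06-30
==> almanac.mhop(n: -24)
<== 2147-06-30
==> almanac.drift(n: -210)
<== 2146-12-02
==> almanac.drift(n: 278)
<== 2147-09-06
==> almanac.drift(n: 35)
<== 2147-10-11
==> almanac.closeout()
<== 2147-10-31
==> almanac.spanto(d: 2146-08-03)
<== -454
==> almanac.pin(d: 1993-03-24)
<== 1993-03-24

Answer: 2147-10-11


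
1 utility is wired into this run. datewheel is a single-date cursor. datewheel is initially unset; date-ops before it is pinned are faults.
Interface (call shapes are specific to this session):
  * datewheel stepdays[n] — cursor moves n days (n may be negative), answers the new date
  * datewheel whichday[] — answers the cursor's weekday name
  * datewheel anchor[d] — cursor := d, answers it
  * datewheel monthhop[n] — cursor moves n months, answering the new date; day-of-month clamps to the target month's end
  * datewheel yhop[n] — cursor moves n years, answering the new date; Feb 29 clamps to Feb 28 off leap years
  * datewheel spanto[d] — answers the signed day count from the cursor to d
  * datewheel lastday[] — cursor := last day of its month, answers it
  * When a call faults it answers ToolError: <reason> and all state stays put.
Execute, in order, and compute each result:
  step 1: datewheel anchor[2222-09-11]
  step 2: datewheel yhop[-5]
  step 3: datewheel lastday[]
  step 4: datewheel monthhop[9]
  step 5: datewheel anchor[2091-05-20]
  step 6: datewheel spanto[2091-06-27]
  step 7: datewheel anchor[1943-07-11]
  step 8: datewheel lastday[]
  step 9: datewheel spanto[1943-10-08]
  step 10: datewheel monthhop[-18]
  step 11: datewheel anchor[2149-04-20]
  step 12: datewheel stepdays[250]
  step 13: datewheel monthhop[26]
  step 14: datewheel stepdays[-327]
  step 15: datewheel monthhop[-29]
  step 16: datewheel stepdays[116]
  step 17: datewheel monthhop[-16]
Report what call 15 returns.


-- datewheel anchor(d→2222-09-11) == 2222-09-11
-- datewheel yhop(n→-5) == 2217-09-11
-- datewheel lastday() == 2217-09-30
-- datewheel monthhop(n→9) == 2218-06-30
-- datewheel anchor(d→2091-05-20) == 2091-05-20
-- datewheel spanto(d→2091-06-27) == 38
-- datewheel anchor(d→1943-07-11) == 1943-07-11
-- datewheel lastday() == 1943-07-31
-- datewheel spanto(d→1943-10-08) == 69
-- datewheel monthhop(n→-18) == 1942-01-31
-- datewheel anchor(d→2149-04-20) == 2149-04-20
-- datewheel stepdays(n→250) == 2149-12-26
-- datewheel monthhop(n→26) == 2152-02-26
-- datewheel stepdays(n→-327) == 2151-04-05
-- datewheel monthhop(n→-29) == 2148-11-05
-- datewheel stepdays(n→116) == 2149-03-01
-- datewheel monthhop(n→-16) == 2147-11-01

Answer: 2148-11-05
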